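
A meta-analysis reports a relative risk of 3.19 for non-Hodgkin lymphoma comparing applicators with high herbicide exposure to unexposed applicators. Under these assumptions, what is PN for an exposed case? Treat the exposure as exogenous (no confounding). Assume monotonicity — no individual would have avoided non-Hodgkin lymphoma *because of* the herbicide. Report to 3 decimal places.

Under exogeneity and monotonicity, PN = (RR − 1) / RR = 1 − 1/RR.
PN = (3.19 − 1) / 3.19 = 2.19 / 3.19 ≈ 0.6865

PN ≈ 0.687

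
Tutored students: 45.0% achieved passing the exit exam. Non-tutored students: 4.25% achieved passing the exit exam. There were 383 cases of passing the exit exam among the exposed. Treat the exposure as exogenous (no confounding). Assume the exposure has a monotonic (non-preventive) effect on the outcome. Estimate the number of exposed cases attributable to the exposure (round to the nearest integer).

about 347 cases

p₁ = 0.45, p₀ = 0.0425.
PN = (p₁ − p₀)/p₁ = (0.45 − 0.0425) / 0.45 ≈ 0.90556.
Attributable cases ≈ PN × (exposed cases) = 0.90556 × 383 ≈ 346.83.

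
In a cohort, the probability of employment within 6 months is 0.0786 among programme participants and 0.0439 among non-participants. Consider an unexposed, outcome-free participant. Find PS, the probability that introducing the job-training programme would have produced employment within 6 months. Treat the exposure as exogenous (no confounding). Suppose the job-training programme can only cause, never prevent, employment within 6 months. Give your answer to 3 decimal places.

PS ≈ 0.036

Let p₁ = 0.0786, p₀ = 0.0439.
Under exogeneity and monotonicity, PS = (p₁ − p₀) / (1 − p₀).
PS = (0.0786 − 0.0439) / (1 − 0.0439) = 0.0347 / 0.9561 ≈ 0.0363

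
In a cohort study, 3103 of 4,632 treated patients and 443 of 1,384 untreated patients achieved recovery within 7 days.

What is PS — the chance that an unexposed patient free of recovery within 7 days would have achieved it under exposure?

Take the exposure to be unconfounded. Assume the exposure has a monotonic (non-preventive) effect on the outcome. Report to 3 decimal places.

PS ≈ 0.515

p₁ = P(outcome | exposed) = 3103/4632 = 0.66991
p₀ = P(outcome | unexposed) = 443/1384 = 0.32009
Under exogeneity and monotonicity, PS = (p₁ − p₀) / (1 − p₀).
PS = (0.66991 − 0.32009) / (1 − 0.32009) = 0.34982 / 0.67991 ≈ 0.5145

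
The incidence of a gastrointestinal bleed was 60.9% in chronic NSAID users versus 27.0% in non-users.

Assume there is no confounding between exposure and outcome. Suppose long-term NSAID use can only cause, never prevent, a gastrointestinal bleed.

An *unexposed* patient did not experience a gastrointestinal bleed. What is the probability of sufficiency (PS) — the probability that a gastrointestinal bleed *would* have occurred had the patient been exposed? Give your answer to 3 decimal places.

p₁ = 0.609, p₀ = 0.27.
Under exogeneity and monotonicity, PS = (p₁ − p₀) / (1 − p₀).
PS = (0.609 − 0.27) / (1 − 0.27) = 0.339 / 0.73 ≈ 0.4644

PS ≈ 0.464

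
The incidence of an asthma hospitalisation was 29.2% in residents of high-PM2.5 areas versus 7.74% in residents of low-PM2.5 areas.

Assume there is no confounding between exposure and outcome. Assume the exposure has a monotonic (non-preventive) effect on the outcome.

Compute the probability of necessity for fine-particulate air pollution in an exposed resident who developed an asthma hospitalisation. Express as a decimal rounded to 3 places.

PN ≈ 0.735

p₁ = 0.292, p₀ = 0.0774.
Under exogeneity and monotonicity, PN = (p₁ − p₀) / p₁.
PN = (0.292 − 0.0774) / 0.292 = 0.2146 / 0.292 ≈ 0.7349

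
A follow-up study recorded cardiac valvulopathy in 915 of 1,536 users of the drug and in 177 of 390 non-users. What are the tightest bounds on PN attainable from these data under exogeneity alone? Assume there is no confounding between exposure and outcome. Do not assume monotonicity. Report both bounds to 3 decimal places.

p₁ = P(outcome | exposed) = 915/1536 = 0.5957
p₀ = P(outcome | unexposed) = 177/390 = 0.45385
Under exogeneity alone the bounds on PN are max{0,(p₁−p₀)/p₁} ≤ PN ≤ min{1,(1−p₀)/p₁}.
  lower = (p₁ − p₀)/p₁ = 0.14186 / 0.5957 ≈ 0.2381
  upper = min{1, (1 − p₀)/p₁} = 0.54615 / 0.5957 ≈ 0.9168

0.238 ≤ PN ≤ 0.917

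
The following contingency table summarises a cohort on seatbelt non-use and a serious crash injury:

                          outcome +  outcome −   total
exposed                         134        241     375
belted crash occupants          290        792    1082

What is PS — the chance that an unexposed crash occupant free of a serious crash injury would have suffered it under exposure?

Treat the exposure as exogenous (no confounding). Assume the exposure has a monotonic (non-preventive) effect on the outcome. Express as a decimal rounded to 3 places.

PS ≈ 0.122

p₁ = P(outcome | exposed) = 134/375 = 0.35733
p₀ = P(outcome | unexposed) = 290/1082 = 0.26802
Under exogeneity and monotonicity, PS = (p₁ − p₀)/(1 − p₀).
PS = (0.35733 − 0.26802) / 0.73198 ≈ 0.1220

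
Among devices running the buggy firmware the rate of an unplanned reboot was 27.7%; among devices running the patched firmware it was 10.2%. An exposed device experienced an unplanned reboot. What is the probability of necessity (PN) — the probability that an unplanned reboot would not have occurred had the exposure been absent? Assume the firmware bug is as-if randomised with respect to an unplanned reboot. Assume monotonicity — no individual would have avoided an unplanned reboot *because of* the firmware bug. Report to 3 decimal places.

PN ≈ 0.632

p₁ = 0.277, p₀ = 0.102.
Under exogeneity and monotonicity, PN = (p₁ − p₀) / p₁.
PN = (0.277 − 0.102) / 0.277 = 0.175 / 0.277 ≈ 0.6318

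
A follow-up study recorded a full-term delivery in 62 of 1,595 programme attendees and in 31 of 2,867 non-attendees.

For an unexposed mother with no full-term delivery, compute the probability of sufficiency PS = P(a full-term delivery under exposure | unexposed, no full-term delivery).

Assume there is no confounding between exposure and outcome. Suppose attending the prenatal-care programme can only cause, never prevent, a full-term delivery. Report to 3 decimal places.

p₁ = P(outcome | exposed) = 62/1595 = 0.038871
p₀ = P(outcome | unexposed) = 31/2867 = 0.010813
Under exogeneity and monotonicity, PS = (p₁ − p₀) / (1 − p₀).
PS = (0.038871 − 0.010813) / (1 − 0.010813) = 0.028059 / 0.98919 ≈ 0.0284

PS ≈ 0.028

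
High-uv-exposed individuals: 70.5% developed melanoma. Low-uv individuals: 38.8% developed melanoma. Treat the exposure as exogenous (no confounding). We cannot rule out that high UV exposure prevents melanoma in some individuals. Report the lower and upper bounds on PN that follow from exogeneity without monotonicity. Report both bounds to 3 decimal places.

p₁ = 0.705, p₀ = 0.388.
Under exogeneity alone the bounds on PN are max{0,(p₁−p₀)/p₁} ≤ PN ≤ min{1,(1−p₀)/p₁}.
  lower = (p₁ − p₀)/p₁ = 0.317 / 0.705 ≈ 0.4496
  upper = min{1, (1 − p₀)/p₁} = 0.612 / 0.705 ≈ 0.8681

0.450 ≤ PN ≤ 0.868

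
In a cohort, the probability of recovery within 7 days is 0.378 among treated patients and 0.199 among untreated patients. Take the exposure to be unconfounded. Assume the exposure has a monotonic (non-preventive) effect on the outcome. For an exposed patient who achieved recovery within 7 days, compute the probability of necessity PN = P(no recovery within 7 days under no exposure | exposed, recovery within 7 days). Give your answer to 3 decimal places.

Let p₁ = 0.378, p₀ = 0.199.
Under exogeneity and monotonicity, PN = (p₁ − p₀) / p₁.
PN = (0.378 − 0.199) / 0.378 = 0.179 / 0.378 ≈ 0.4735

PN ≈ 0.474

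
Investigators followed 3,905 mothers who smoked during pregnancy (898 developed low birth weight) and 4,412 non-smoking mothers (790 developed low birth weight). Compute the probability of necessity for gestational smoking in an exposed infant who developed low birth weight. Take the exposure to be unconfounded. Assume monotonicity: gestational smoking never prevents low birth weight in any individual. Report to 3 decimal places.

PN ≈ 0.221

p₁ = P(outcome | exposed) = 898/3905 = 0.22996
p₀ = P(outcome | unexposed) = 790/4412 = 0.17906
Under exogeneity and monotonicity, PN = (p₁ − p₀) / p₁.
PN = (0.22996 − 0.17906) / 0.22996 = 0.050904 / 0.22996 ≈ 0.2214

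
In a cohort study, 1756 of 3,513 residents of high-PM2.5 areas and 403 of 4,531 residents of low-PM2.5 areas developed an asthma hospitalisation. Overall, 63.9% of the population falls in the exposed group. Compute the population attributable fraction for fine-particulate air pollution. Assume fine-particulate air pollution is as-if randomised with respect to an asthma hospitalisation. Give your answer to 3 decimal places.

PAF ≈ 0.747

p₁ = P(outcome | exposed) = 1756/3513 = 0.49986
p₀ = P(outcome | unexposed) = 403/4531 = 0.088943
Overall risk P(Y=1) = π·p₁ + (1−π)·p₀ = 0.639×0.49986 + 0.361×0.088943 = 0.35152.
Under exogeneity, PAF = [P(Y=1) − p₀] / P(Y=1).
PAF = (0.35152 − 0.088943) / 0.35152 ≈ 0.7470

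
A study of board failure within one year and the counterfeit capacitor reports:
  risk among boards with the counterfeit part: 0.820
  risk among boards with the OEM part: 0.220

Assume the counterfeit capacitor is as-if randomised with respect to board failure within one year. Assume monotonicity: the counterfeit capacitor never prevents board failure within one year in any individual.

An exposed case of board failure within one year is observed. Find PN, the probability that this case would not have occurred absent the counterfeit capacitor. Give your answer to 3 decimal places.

PN ≈ 0.732

Let p₁ = 0.82, p₀ = 0.22.
Under exogeneity and monotonicity, PN = (p₁ − p₀) / p₁.
PN = (0.82 − 0.22) / 0.82 = 0.6 / 0.82 ≈ 0.7317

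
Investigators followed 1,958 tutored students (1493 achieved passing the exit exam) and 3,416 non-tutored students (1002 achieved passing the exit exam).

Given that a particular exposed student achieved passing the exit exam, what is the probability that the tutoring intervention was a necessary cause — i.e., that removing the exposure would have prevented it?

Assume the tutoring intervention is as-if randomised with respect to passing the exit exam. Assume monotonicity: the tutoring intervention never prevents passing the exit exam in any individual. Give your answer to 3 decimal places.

PN ≈ 0.615

p₁ = P(outcome | exposed) = 1493/1958 = 0.76251
p₀ = P(outcome | unexposed) = 1002/3416 = 0.29333
Under exogeneity and monotonicity, PN = (p₁ − p₀) / p₁.
PN = (0.76251 − 0.29333) / 0.76251 = 0.46919 / 0.76251 ≈ 0.6153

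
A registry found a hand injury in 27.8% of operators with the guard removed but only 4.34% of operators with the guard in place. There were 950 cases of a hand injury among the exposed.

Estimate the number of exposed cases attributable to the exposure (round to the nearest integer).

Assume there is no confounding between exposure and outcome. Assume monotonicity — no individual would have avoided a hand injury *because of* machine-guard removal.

p₁ = 0.278, p₀ = 0.0434.
PN = (p₁ − p₀)/p₁ = (0.278 − 0.0434) / 0.278 ≈ 0.84388.
Attributable cases ≈ PN × (exposed cases) = 0.84388 × 950 ≈ 801.69.

about 802 cases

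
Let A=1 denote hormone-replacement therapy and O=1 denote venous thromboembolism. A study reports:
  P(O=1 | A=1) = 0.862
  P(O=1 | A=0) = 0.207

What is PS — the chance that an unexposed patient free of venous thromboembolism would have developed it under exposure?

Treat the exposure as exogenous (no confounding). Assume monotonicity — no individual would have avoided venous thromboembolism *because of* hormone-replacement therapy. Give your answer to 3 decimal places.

Let p₁ = 0.862, p₀ = 0.207.
Under exogeneity and monotonicity, PS = (p₁ − p₀) / (1 − p₀).
PS = (0.862 − 0.207) / (1 − 0.207) = 0.655 / 0.793 ≈ 0.8260

PS ≈ 0.826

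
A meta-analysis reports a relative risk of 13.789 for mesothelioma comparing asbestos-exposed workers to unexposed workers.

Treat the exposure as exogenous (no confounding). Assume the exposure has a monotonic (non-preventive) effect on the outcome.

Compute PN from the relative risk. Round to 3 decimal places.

Under exogeneity and monotonicity, PN = (RR − 1) / RR = 1 − 1/RR.
PN = (13.789 − 1) / 13.789 = 12.79 / 13.789 ≈ 0.9275

PN ≈ 0.927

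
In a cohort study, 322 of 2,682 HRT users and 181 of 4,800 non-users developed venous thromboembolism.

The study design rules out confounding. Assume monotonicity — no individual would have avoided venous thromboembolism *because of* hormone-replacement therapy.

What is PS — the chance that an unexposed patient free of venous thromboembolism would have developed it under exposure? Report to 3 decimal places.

p₁ = P(outcome | exposed) = 322/2682 = 0.12006
p₀ = P(outcome | unexposed) = 181/4800 = 0.037708
Under exogeneity and monotonicity, PS = (p₁ − p₀) / (1 − p₀).
PS = (0.12006 − 0.037708) / (1 − 0.037708) = 0.082351 / 0.96229 ≈ 0.0856

PS ≈ 0.086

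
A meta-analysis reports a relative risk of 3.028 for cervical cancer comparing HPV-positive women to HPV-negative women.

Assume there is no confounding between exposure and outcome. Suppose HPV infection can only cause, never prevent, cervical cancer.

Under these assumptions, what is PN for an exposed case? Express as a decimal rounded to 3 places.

PN ≈ 0.670

Under exogeneity and monotonicity, PN = (RR − 1) / RR = 1 − 1/RR.
PN = (3.028 − 1) / 3.028 = 2.028 / 3.028 ≈ 0.6697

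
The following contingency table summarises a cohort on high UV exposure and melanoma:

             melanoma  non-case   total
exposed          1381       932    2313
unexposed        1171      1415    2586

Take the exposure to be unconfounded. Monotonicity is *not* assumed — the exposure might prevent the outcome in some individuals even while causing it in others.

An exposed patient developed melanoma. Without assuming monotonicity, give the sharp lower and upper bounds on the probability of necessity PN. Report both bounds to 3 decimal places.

0.242 ≤ PN ≤ 0.916

p₁ = P(outcome | exposed) = 1381/2313 = 0.59706
p₀ = P(outcome | unexposed) = 1171/2586 = 0.45282
Under exogeneity alone the bounds on PN are max{0,(p₁−p₀)/p₁} ≤ PN ≤ min{1,(1−p₀)/p₁}.
  lower = (p₁ − p₀)/p₁ = 0.14424 / 0.59706 ≈ 0.2416
  upper = min{1, (1 − p₀)/p₁} = 0.54718 / 0.59706 ≈ 0.9165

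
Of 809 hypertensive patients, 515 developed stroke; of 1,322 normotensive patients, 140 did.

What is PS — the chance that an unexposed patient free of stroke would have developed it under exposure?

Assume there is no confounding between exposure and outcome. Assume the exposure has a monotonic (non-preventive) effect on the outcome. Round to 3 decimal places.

PS ≈ 0.594

p₁ = P(outcome | exposed) = 515/809 = 0.63659
p₀ = P(outcome | unexposed) = 140/1322 = 0.1059
Under exogeneity and monotonicity, PS = (p₁ − p₀) / (1 − p₀).
PS = (0.63659 − 0.1059) / (1 − 0.1059) = 0.53069 / 0.8941 ≈ 0.5935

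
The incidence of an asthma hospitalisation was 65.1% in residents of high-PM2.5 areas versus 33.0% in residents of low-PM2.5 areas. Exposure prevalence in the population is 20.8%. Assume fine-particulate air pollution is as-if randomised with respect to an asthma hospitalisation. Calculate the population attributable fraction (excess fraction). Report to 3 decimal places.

PAF ≈ 0.168

p₁ = 0.651, p₀ = 0.33.
Overall risk P(Y=1) = π·p₁ + (1−π)·p₀ = 0.208×0.651 + 0.792×0.33 = 0.39677.
Under exogeneity, PAF = [P(Y=1) − p₀] / P(Y=1).
PAF = (0.39677 − 0.33) / 0.39677 ≈ 0.1683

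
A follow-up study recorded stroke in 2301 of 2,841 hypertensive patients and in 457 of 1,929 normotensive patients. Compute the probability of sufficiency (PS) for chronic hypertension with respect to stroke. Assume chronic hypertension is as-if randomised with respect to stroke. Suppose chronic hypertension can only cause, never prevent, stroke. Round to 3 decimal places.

p₁ = P(outcome | exposed) = 2301/2841 = 0.80993
p₀ = P(outcome | unexposed) = 457/1929 = 0.23691
Under exogeneity and monotonicity, PS = (p₁ − p₀) / (1 − p₀).
PS = (0.80993 − 0.23691) / (1 − 0.23691) = 0.57302 / 0.76309 ≈ 0.7509

PS ≈ 0.751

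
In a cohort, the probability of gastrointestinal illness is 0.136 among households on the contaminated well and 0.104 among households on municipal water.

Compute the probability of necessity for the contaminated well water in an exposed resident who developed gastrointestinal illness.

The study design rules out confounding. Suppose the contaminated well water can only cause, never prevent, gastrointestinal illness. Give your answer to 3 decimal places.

PN ≈ 0.235

Let p₁ = 0.136, p₀ = 0.104.
Under exogeneity and monotonicity, PN = (p₁ − p₀) / p₁.
PN = (0.136 − 0.104) / 0.136 = 0.032 / 0.136 ≈ 0.2353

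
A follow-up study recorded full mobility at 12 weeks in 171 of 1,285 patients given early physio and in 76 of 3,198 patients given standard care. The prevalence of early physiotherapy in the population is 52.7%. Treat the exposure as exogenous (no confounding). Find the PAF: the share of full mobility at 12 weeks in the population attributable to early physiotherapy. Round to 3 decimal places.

PAF ≈ 0.708

p₁ = P(outcome | exposed) = 171/1285 = 0.13307
p₀ = P(outcome | unexposed) = 76/3198 = 0.023765
Overall risk P(Y=1) = π·p₁ + (1−π)·p₀ = 0.527×0.13307 + 0.473×0.023765 = 0.081371.
Under exogeneity, PAF = [P(Y=1) − p₀] / P(Y=1).
PAF = (0.081371 − 0.023765) / 0.081371 ≈ 0.7079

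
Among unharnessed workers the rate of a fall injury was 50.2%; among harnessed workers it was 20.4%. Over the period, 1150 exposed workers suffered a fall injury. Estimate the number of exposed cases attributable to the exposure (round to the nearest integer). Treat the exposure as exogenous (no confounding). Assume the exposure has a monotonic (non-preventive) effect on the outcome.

about 683 cases

p₁ = 0.502, p₀ = 0.204.
PN = (p₁ − p₀)/p₁ = (0.502 − 0.204) / 0.502 ≈ 0.59363.
Attributable cases ≈ PN × (exposed cases) = 0.59363 × 1150 ≈ 682.67.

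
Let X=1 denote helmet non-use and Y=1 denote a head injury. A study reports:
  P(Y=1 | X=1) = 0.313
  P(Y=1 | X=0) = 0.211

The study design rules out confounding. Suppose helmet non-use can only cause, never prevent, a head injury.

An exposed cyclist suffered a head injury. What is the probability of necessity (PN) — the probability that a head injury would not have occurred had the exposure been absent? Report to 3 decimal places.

Let p₁ = 0.313, p₀ = 0.211.
Under exogeneity and monotonicity, PN = (p₁ − p₀) / p₁.
PN = (0.313 − 0.211) / 0.313 = 0.102 / 0.313 ≈ 0.3259

PN ≈ 0.326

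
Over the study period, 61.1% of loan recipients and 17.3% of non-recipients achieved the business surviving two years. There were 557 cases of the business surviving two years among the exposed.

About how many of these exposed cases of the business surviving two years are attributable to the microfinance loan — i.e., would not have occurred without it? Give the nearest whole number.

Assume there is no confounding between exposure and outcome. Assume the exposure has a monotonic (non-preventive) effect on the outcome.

p₁ = 0.611, p₀ = 0.173.
PN = (p₁ − p₀)/p₁ = (0.611 − 0.173) / 0.611 ≈ 0.71686.
Attributable cases ≈ PN × (exposed cases) = 0.71686 × 557 ≈ 399.29.

about 399 cases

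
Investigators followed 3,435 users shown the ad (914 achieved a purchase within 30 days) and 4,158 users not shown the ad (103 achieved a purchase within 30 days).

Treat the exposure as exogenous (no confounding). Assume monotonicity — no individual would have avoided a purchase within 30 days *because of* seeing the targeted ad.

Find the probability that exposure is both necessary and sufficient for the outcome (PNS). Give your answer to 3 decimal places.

PNS ≈ 0.241

p₁ = P(outcome | exposed) = 914/3435 = 0.26608
p₀ = P(outcome | unexposed) = 103/4158 = 0.024772
Under exogeneity and monotonicity, PNS = p₁ − p₀.
PNS = 0.26608 − 0.024772 = 0.24131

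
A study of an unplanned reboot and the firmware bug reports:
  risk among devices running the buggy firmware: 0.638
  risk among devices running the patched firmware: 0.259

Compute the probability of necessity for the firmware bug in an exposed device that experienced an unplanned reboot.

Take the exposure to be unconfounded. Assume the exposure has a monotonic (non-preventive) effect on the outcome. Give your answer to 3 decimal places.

PN ≈ 0.594

Let p₁ = 0.638, p₀ = 0.259.
Under exogeneity and monotonicity, PN = (p₁ − p₀) / p₁.
PN = (0.638 − 0.259) / 0.638 = 0.379 / 0.638 ≈ 0.5940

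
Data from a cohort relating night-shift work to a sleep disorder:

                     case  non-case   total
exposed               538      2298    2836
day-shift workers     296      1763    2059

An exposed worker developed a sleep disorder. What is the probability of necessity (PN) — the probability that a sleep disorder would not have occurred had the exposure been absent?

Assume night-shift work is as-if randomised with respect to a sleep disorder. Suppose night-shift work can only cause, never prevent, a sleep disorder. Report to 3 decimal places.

p₁ = P(outcome | exposed) = 538/2836 = 0.1897
p₀ = P(outcome | unexposed) = 296/2059 = 0.14376
Under exogeneity and monotonicity, PN = (p₁ − p₀) / p₁.
PN = (0.1897 − 0.14376) / 0.1897 = 0.045945 / 0.1897 ≈ 0.2422

PN ≈ 0.242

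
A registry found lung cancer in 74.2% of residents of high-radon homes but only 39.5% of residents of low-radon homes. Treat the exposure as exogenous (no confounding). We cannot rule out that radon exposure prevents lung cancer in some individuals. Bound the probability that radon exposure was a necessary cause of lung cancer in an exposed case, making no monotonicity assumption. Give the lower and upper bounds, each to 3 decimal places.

p₁ = 0.742, p₀ = 0.395.
Under exogeneity alone the bounds on PN are max{0,(p₁−p₀)/p₁} ≤ PN ≤ min{1,(1−p₀)/p₁}.
  lower = (p₁ − p₀)/p₁ = 0.347 / 0.742 ≈ 0.4677
  upper = min{1, (1 − p₀)/p₁} = 0.605 / 0.742 ≈ 0.8154

0.468 ≤ PN ≤ 0.815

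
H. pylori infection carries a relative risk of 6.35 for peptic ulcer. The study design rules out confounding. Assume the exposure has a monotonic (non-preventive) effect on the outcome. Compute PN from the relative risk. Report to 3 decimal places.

PN ≈ 0.843

Under exogeneity and monotonicity, PN = (RR − 1) / RR = 1 − 1/RR.
PN = (6.35 − 1) / 6.35 = 5.35 / 6.35 ≈ 0.8425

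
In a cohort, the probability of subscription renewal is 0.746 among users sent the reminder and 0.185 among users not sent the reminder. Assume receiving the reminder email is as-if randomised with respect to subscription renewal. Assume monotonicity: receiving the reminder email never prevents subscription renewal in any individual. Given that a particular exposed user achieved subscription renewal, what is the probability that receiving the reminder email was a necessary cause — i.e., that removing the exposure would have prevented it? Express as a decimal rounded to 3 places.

PN ≈ 0.752

Let p₁ = 0.746, p₀ = 0.185.
Under exogeneity and monotonicity, PN = (p₁ − p₀) / p₁.
PN = (0.746 − 0.185) / 0.746 = 0.561 / 0.746 ≈ 0.7520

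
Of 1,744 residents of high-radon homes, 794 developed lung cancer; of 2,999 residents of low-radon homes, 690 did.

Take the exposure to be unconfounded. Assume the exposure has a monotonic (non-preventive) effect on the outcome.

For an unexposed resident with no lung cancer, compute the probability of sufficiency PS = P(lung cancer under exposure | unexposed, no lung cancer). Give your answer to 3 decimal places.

PS ≈ 0.292

p₁ = P(outcome | exposed) = 794/1744 = 0.45528
p₀ = P(outcome | unexposed) = 690/2999 = 0.23008
Under exogeneity and monotonicity, PS = (p₁ − p₀) / (1 − p₀).
PS = (0.45528 − 0.23008) / (1 − 0.23008) = 0.2252 / 0.76992 ≈ 0.2925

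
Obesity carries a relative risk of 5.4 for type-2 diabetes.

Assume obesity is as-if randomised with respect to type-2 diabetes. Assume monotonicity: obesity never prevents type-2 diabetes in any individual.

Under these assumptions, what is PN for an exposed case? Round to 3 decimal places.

PN ≈ 0.815

Under exogeneity and monotonicity, PN = (RR − 1) / RR = 1 − 1/RR.
PN = (5.4 − 1) / 5.4 = 4.4 / 5.4 ≈ 0.8148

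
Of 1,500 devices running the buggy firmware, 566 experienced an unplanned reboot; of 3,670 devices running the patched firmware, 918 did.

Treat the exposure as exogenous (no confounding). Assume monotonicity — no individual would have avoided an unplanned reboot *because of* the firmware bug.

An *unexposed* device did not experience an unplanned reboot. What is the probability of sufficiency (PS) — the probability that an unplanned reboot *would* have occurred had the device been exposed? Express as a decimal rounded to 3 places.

p₁ = P(outcome | exposed) = 566/1500 = 0.37733
p₀ = P(outcome | unexposed) = 918/3670 = 0.25014
Under exogeneity and monotonicity, PS = (p₁ − p₀) / (1 − p₀).
PS = (0.37733 − 0.25014) / (1 − 0.25014) = 0.1272 / 0.74986 ≈ 0.1696

PS ≈ 0.170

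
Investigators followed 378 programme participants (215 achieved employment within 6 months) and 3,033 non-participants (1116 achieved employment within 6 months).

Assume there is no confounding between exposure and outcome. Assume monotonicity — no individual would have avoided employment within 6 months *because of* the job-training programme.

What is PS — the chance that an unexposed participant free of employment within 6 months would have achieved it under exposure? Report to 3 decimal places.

PS ≈ 0.318

p₁ = P(outcome | exposed) = 215/378 = 0.56878
p₀ = P(outcome | unexposed) = 1116/3033 = 0.36795
Under exogeneity and monotonicity, PS = (p₁ − p₀) / (1 − p₀).
PS = (0.56878 − 0.36795) / (1 − 0.36795) = 0.20083 / 0.63205 ≈ 0.3177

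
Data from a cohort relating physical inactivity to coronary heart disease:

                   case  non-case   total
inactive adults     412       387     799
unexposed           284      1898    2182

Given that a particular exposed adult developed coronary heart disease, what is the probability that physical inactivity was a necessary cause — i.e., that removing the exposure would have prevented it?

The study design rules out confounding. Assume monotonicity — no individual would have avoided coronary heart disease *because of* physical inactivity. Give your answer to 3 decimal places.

PN ≈ 0.748

p₁ = P(outcome | exposed) = 412/799 = 0.51564
p₀ = P(outcome | unexposed) = 284/2182 = 0.13016
Under exogeneity and monotonicity, PN = (p₁ − p₀)/p₁.
PN = (0.51564 − 0.13016) / 0.51564 ≈ 0.7476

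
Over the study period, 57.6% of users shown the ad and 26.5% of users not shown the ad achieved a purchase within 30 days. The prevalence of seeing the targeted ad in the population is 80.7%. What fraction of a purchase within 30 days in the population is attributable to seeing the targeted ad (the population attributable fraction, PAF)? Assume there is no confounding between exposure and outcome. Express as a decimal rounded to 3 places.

PAF ≈ 0.486

p₁ = 0.576, p₀ = 0.265.
Overall risk P(Y=1) = π·p₁ + (1−π)·p₀ = 0.807×0.576 + 0.193×0.265 = 0.51598.
Under exogeneity, PAF = [P(Y=1) − p₀] / P(Y=1).
PAF = (0.51598 − 0.265) / 0.51598 ≈ 0.4864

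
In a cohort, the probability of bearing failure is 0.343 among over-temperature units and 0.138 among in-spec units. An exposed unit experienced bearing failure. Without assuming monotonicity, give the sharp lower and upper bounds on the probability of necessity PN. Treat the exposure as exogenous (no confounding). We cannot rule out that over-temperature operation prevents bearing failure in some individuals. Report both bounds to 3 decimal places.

0.598 ≤ PN ≤ 1.000

Let p₁ = 0.343, p₀ = 0.138.
Under exogeneity alone the bounds on PN are max{0,(p₁−p₀)/p₁} ≤ PN ≤ min{1,(1−p₀)/p₁}.
  lower = (p₁ − p₀)/p₁ = 0.205 / 0.343 ≈ 0.5977
  upper = min{1, (1 − p₀)/p₁} = 0.862 / 0.343 ≈ 2.5131 → capped at 1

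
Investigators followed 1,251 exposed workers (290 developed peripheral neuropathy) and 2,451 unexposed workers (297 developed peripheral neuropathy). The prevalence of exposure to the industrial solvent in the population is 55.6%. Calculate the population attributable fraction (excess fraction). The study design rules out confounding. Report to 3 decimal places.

p₁ = P(outcome | exposed) = 290/1251 = 0.23181
p₀ = P(outcome | unexposed) = 297/2451 = 0.12118
Overall risk P(Y=1) = π·p₁ + (1−π)·p₀ = 0.556×0.23181 + 0.444×0.12118 = 0.18269.
Under exogeneity, PAF = [P(Y=1) − p₀] / P(Y=1).
PAF = (0.18269 − 0.12118) / 0.18269 ≈ 0.3367

PAF ≈ 0.337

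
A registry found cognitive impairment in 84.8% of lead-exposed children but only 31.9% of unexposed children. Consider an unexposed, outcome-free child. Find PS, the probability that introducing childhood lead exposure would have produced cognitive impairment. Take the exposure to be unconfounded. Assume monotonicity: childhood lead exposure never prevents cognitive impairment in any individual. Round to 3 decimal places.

PS ≈ 0.777

p₁ = 0.848, p₀ = 0.319.
Under exogeneity and monotonicity, PS = (p₁ − p₀) / (1 − p₀).
PS = (0.848 − 0.319) / (1 − 0.319) = 0.529 / 0.681 ≈ 0.7768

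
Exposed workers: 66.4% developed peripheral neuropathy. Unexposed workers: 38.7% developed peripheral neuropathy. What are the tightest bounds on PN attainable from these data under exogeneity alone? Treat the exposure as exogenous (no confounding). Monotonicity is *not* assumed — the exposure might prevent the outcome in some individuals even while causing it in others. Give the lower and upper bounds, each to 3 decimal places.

p₁ = 0.664, p₀ = 0.387.
Under exogeneity alone the bounds on PN are max{0,(p₁−p₀)/p₁} ≤ PN ≤ min{1,(1−p₀)/p₁}.
  lower = (p₁ − p₀)/p₁ = 0.277 / 0.664 ≈ 0.4172
  upper = min{1, (1 − p₀)/p₁} = 0.613 / 0.664 ≈ 0.9232

0.417 ≤ PN ≤ 0.923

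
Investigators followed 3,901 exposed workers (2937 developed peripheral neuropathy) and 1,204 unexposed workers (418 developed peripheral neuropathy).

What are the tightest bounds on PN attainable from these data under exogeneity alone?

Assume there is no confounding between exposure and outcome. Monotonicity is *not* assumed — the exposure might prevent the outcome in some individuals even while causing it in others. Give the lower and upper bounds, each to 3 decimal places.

p₁ = P(outcome | exposed) = 2937/3901 = 0.75288
p₀ = P(outcome | unexposed) = 418/1204 = 0.34718
Under exogeneity alone the bounds on PN are max{0,(p₁−p₀)/p₁} ≤ PN ≤ min{1,(1−p₀)/p₁}.
  lower = (p₁ − p₀)/p₁ = 0.40571 / 0.75288 ≈ 0.5389
  upper = min{1, (1 − p₀)/p₁} = 0.65282 / 0.75288 ≈ 0.8671

0.539 ≤ PN ≤ 0.867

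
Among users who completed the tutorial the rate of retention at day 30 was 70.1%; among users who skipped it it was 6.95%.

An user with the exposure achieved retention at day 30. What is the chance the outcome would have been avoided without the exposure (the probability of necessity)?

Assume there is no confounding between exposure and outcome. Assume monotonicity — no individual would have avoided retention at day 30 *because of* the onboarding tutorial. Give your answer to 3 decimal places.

PN ≈ 0.901

p₁ = 0.701, p₀ = 0.0695.
Under exogeneity and monotonicity, PN = (p₁ − p₀) / p₁.
PN = (0.701 − 0.0695) / 0.701 = 0.6315 / 0.701 ≈ 0.9009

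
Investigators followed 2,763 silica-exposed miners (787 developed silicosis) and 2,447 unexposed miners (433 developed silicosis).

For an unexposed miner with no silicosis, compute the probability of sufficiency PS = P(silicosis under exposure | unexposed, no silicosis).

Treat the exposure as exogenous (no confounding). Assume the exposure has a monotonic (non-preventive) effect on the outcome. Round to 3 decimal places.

PS ≈ 0.131

p₁ = P(outcome | exposed) = 787/2763 = 0.28484
p₀ = P(outcome | unexposed) = 433/2447 = 0.17695
Under exogeneity and monotonicity, PS = (p₁ − p₀) / (1 − p₀).
PS = (0.28484 − 0.17695) / (1 − 0.17695) = 0.10788 / 0.82305 ≈ 0.1311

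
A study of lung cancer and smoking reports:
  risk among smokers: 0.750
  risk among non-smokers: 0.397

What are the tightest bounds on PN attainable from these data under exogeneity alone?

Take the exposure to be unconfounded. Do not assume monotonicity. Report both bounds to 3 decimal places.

Let p₁ = 0.75, p₀ = 0.397.
Under exogeneity alone the bounds on PN are max{0,(p₁−p₀)/p₁} ≤ PN ≤ min{1,(1−p₀)/p₁}.
  lower = (p₁ − p₀)/p₁ = 0.353 / 0.75 ≈ 0.4707
  upper = min{1, (1 − p₀)/p₁} = 0.603 / 0.75 ≈ 0.8040

0.471 ≤ PN ≤ 0.804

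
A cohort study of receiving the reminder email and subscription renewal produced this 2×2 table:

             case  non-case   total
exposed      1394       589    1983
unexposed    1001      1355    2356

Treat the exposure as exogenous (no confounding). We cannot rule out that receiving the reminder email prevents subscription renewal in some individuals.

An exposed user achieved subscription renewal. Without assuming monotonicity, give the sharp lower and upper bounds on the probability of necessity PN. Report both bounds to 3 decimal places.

p₁ = P(outcome | exposed) = 1394/1983 = 0.70298
p₀ = P(outcome | unexposed) = 1001/2356 = 0.42487
Under exogeneity alone the bounds on PN are max{0,(p₁−p₀)/p₁} ≤ PN ≤ min{1,(1−p₀)/p₁}.
  lower = (p₁ − p₀)/p₁ = 0.2781 / 0.70298 ≈ 0.3956
  upper = min{1, (1 − p₀)/p₁} = 0.57513 / 0.70298 ≈ 0.8181

0.396 ≤ PN ≤ 0.818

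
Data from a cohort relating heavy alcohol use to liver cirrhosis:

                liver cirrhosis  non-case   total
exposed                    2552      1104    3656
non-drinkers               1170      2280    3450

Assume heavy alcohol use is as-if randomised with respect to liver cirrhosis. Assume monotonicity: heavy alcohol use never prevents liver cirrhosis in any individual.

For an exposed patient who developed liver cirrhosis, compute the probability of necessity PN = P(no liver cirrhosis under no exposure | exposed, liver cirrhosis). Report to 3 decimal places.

PN ≈ 0.514

p₁ = P(outcome | exposed) = 2552/3656 = 0.69803
p₀ = P(outcome | unexposed) = 1170/3450 = 0.33913
Under exogeneity and monotonicity, PN = (p₁ − p₀) / p₁.
PN = (0.69803 − 0.33913) / 0.69803 = 0.3589 / 0.69803 ≈ 0.5142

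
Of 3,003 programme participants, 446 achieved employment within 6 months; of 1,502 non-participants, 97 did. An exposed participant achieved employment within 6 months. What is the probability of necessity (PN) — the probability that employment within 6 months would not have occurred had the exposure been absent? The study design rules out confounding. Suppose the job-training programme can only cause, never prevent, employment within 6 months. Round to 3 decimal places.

p₁ = P(outcome | exposed) = 446/3003 = 0.14852
p₀ = P(outcome | unexposed) = 97/1502 = 0.064581
Under exogeneity and monotonicity, PN = (p₁ − p₀) / p₁.
PN = (0.14852 − 0.064581) / 0.14852 = 0.083938 / 0.14852 ≈ 0.5652

PN ≈ 0.565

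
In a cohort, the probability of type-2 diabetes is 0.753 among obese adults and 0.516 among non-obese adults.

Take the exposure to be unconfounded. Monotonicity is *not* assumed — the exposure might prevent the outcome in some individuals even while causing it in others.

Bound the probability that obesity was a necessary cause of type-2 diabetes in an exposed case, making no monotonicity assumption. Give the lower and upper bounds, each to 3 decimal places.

0.315 ≤ PN ≤ 0.643

Let p₁ = 0.753, p₀ = 0.516.
Under exogeneity alone the bounds on PN are max{0,(p₁−p₀)/p₁} ≤ PN ≤ min{1,(1−p₀)/p₁}.
  lower = (p₁ − p₀)/p₁ = 0.237 / 0.753 ≈ 0.3147
  upper = min{1, (1 − p₀)/p₁} = 0.484 / 0.753 ≈ 0.6428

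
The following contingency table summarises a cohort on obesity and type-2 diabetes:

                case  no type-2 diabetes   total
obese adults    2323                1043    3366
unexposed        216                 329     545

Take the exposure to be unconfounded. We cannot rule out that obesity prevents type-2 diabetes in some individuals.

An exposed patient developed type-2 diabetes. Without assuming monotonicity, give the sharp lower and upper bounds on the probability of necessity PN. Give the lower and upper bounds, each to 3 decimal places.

0.426 ≤ PN ≤ 0.875

p₁ = P(outcome | exposed) = 2323/3366 = 0.69014
p₀ = P(outcome | unexposed) = 216/545 = 0.39633
Under exogeneity alone the bounds on PN are max{0,(p₁−p₀)/p₁} ≤ PN ≤ min{1,(1−p₀)/p₁}.
  lower = (p₁ − p₀)/p₁ = 0.29381 / 0.69014 ≈ 0.4257
  upper = min{1, (1 − p₀)/p₁} = 0.60367 / 0.69014 ≈ 0.8747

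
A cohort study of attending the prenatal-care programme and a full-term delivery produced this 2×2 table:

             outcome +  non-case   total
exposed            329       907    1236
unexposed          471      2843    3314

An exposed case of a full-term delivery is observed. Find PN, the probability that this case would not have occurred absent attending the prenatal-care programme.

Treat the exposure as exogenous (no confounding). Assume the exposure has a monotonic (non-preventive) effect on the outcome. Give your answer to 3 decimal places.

p₁ = P(outcome | exposed) = 329/1236 = 0.26618
p₀ = P(outcome | unexposed) = 471/3314 = 0.14212
Under exogeneity and monotonicity, PN = (p₁ − p₀) / p₁.
PN = (0.26618 − 0.14212) / 0.26618 = 0.12406 / 0.26618 ≈ 0.4661

PN ≈ 0.466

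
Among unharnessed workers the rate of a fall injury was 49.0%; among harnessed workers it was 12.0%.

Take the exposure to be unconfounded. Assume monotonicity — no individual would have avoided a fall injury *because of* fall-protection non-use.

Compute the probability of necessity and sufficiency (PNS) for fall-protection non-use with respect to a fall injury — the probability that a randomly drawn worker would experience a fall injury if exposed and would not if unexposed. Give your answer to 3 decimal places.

PNS ≈ 0.370

p₁ = 0.49, p₀ = 0.12.
Under exogeneity and monotonicity, PNS = p₁ − p₀.
PNS = 0.49 − 0.12 = 0.37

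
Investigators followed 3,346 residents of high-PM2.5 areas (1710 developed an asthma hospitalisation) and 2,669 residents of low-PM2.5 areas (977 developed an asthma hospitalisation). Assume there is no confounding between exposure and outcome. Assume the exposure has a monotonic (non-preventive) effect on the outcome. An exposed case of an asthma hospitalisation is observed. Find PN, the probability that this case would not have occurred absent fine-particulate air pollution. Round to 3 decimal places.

PN ≈ 0.284

p₁ = P(outcome | exposed) = 1710/3346 = 0.51106
p₀ = P(outcome | unexposed) = 977/2669 = 0.36605
Under exogeneity and monotonicity, PN = (p₁ − p₀) / p₁.
PN = (0.51106 − 0.36605) / 0.51106 = 0.145 / 0.51106 ≈ 0.2837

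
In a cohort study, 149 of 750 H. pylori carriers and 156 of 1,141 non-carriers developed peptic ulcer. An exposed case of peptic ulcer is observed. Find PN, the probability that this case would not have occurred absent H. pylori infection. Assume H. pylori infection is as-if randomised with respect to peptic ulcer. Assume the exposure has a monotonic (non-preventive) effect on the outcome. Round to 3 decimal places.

p₁ = P(outcome | exposed) = 149/750 = 0.19867
p₀ = P(outcome | unexposed) = 156/1141 = 0.13672
Under exogeneity and monotonicity, PN = (p₁ − p₀) / p₁.
PN = (0.19867 − 0.13672) / 0.19867 = 0.061944 / 0.19867 ≈ 0.3118

PN ≈ 0.312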